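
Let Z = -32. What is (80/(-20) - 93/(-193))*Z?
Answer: 21728/193 ≈ 112.58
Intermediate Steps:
(80/(-20) - 93/(-193))*Z = (80/(-20) - 93/(-193))*(-32) = (80*(-1/20) - 93*(-1/193))*(-32) = (-4 + 93/193)*(-32) = -679/193*(-32) = 21728/193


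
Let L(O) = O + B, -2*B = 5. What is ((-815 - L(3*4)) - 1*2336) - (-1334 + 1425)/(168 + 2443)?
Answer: -2357759/746 ≈ -3160.5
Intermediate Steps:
B = -5/2 (B = -½*5 = -5/2 ≈ -2.5000)
L(O) = -5/2 + O (L(O) = O - 5/2 = -5/2 + O)
((-815 - L(3*4)) - 1*2336) - (-1334 + 1425)/(168 + 2443) = ((-815 - (-5/2 + 3*4)) - 1*2336) - (-1334 + 1425)/(168 + 2443) = ((-815 - (-5/2 + 12)) - 2336) - 91/2611 = ((-815 - 1*19/2) - 2336) - 91/2611 = ((-815 - 19/2) - 2336) - 1*13/373 = (-1649/2 - 2336) - 13/373 = -6321/2 - 13/373 = -2357759/746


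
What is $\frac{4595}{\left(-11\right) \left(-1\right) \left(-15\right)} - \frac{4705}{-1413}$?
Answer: $- \frac{381094}{15543} \approx -24.519$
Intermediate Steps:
$\frac{4595}{\left(-11\right) \left(-1\right) \left(-15\right)} - \frac{4705}{-1413} = \frac{4595}{11 \left(-15\right)} - - \frac{4705}{1413} = \frac{4595}{-165} + \frac{4705}{1413} = 4595 \left(- \frac{1}{165}\right) + \frac{4705}{1413} = - \frac{919}{33} + \frac{4705}{1413} = - \frac{381094}{15543}$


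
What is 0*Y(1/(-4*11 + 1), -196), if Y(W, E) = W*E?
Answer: 0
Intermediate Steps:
Y(W, E) = E*W
0*Y(1/(-4*11 + 1), -196) = 0*(-196/(-4*11 + 1)) = 0*(-196/(-44 + 1)) = 0*(-196/(-43)) = 0*(-196*(-1/43)) = 0*(196/43) = 0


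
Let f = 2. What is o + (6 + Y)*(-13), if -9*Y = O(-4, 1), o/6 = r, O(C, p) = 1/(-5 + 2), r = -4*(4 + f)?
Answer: -6007/27 ≈ -222.48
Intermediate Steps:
r = -24 (r = -4*(4 + 2) = -4*6 = -24)
O(C, p) = -⅓ (O(C, p) = 1/(-3) = -⅓)
o = -144 (o = 6*(-24) = -144)
Y = 1/27 (Y = -⅑*(-⅓) = 1/27 ≈ 0.037037)
o + (6 + Y)*(-13) = -144 + (6 + 1/27)*(-13) = -144 + (163/27)*(-13) = -144 - 2119/27 = -6007/27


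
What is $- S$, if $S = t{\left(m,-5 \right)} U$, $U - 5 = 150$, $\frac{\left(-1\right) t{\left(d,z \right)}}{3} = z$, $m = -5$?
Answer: $-2325$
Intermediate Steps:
$t{\left(d,z \right)} = - 3 z$
$U = 155$ ($U = 5 + 150 = 155$)
$S = 2325$ ($S = \left(-3\right) \left(-5\right) 155 = 15 \cdot 155 = 2325$)
$- S = \left(-1\right) 2325 = -2325$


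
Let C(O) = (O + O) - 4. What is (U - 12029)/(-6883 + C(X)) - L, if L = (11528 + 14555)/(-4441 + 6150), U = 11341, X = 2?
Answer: -178353497/11763047 ≈ -15.162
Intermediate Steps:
C(O) = -4 + 2*O (C(O) = 2*O - 4 = -4 + 2*O)
L = 26083/1709 ≈ 15.262
(U - 12029)/(-6883 + C(X)) - L = (11341 - 12029)/(-6883 + (-4 + 2*2)) - 1*26083/1709 = -688/(-6883 + (-4 + 4)) - 26083/1709 = -688/(-6883 + 0) - 26083/1709 = -688/(-6883) - 26083/1709 = -688*(-1/6883) - 26083/1709 = 688/6883 - 26083/1709 = -178353497/11763047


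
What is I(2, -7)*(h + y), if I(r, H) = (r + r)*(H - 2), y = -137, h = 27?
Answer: 3960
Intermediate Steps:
I(r, H) = 2*r*(-2 + H) (I(r, H) = (2*r)*(-2 + H) = 2*r*(-2 + H))
I(2, -7)*(h + y) = (2*2*(-2 - 7))*(27 - 137) = (2*2*(-9))*(-110) = -36*(-110) = 3960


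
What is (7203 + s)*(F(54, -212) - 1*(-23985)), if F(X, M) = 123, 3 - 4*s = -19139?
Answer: 289018758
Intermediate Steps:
s = 9571/2 (s = 3/4 - 1/4*(-19139) = 3/4 + 19139/4 = 9571/2 ≈ 4785.5)
(7203 + s)*(F(54, -212) - 1*(-23985)) = (7203 + 9571/2)*(123 - 1*(-23985)) = 23977*(123 + 23985)/2 = (23977/2)*24108 = 289018758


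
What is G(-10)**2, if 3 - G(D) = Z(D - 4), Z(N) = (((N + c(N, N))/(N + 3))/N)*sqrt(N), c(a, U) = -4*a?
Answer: 963/121 - 18*I*sqrt(14)/11 ≈ 7.9587 - 6.1227*I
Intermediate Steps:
Z(N) = -3*sqrt(N)/(3 + N) (Z(N) = (((N - 4*N)/(N + 3))/N)*sqrt(N) = (((-3*N)/(3 + N))/N)*sqrt(N) = ((-3*N/(3 + N))/N)*sqrt(N) = (-3/(3 + N))*sqrt(N) = -3*sqrt(N)/(3 + N))
G(D) = 3 + 3*sqrt(-4 + D)/(-1 + D) (G(D) = 3 - (-3)*sqrt(D - 4)/(3 + (D - 4)) = 3 - (-3)*sqrt(-4 + D)/(3 + (-4 + D)) = 3 - (-3)*sqrt(-4 + D)/(-1 + D) = 3 + 3*sqrt(-4 + D)/(-1 + D))
G(-10)**2 = (3*(-4 - 10 + sqrt(-4 - 10)*(-1 - 10))/((-1 - 10)*sqrt(-4 - 10)))**2 = (3*(-4 - 10 + sqrt(-14)*(-11))/(-11*sqrt(-14)))**2 = (3*(-1/11)*(-I*sqrt(14)/14)*(-4 - 10 + (I*sqrt(14))*(-11)))**2 = (3*(-1/11)*(-I*sqrt(14)/14)*(-4 - 10 - 11*I*sqrt(14)))**2 = (3*(-1/11)*(-I*sqrt(14)/14)*(-14 - 11*I*sqrt(14)))**2 = (3*I*sqrt(14)*(-14 - 11*I*sqrt(14))/154)**2 = -9*(-14 - 11*I*sqrt(14))**2/1694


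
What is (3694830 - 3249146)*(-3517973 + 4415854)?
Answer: 400171195604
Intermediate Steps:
(3694830 - 3249146)*(-3517973 + 4415854) = 445684*897881 = 400171195604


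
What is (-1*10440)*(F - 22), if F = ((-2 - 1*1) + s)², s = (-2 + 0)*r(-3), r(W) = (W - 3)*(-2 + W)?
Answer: -41206680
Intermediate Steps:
r(W) = (-3 + W)*(-2 + W)
s = -60 (s = (-2 + 0)*(6 + (-3)² - 5*(-3)) = -2*(6 + 9 + 15) = -2*30 = -60)
F = 3969 (F = ((-2 - 1*1) - 60)² = ((-2 - 1) - 60)² = (-3 - 60)² = (-63)² = 3969)
(-1*10440)*(F - 22) = (-1*10440)*(3969 - 22) = -10440*3947 = -41206680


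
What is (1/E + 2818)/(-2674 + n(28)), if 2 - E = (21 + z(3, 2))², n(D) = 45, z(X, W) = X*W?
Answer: -2048685/1911283 ≈ -1.0719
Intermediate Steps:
z(X, W) = W*X
E = -727 (E = 2 - (21 + 2*3)² = 2 - (21 + 6)² = 2 - 1*27² = 2 - 1*729 = 2 - 729 = -727)
(1/E + 2818)/(-2674 + n(28)) = (1/(-727) + 2818)/(-2674 + 45) = (-1/727 + 2818)/(-2629) = (2048685/727)*(-1/2629) = -2048685/1911283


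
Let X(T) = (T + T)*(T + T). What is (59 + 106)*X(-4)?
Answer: 10560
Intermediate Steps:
X(T) = 4*T² (X(T) = (2*T)*(2*T) = 4*T²)
(59 + 106)*X(-4) = (59 + 106)*(4*(-4)²) = 165*(4*16) = 165*64 = 10560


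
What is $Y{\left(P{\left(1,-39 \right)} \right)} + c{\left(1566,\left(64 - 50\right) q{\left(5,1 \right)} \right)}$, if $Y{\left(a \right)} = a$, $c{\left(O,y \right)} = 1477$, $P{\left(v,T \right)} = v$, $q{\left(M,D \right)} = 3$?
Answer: $1478$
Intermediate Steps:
$Y{\left(P{\left(1,-39 \right)} \right)} + c{\left(1566,\left(64 - 50\right) q{\left(5,1 \right)} \right)} = 1 + 1477 = 1478$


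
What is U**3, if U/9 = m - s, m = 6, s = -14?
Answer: 5832000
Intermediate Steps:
U = 180 (U = 9*(6 - 1*(-14)) = 9*(6 + 14) = 9*20 = 180)
U**3 = 180**3 = 5832000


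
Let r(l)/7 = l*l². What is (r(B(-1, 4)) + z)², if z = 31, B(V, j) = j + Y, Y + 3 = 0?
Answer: 1444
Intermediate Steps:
Y = -3 (Y = -3 + 0 = -3)
B(V, j) = -3 + j (B(V, j) = j - 3 = -3 + j)
r(l) = 7*l³ (r(l) = 7*(l*l²) = 7*l³)
(r(B(-1, 4)) + z)² = (7*(-3 + 4)³ + 31)² = (7*1³ + 31)² = (7*1 + 31)² = (7 + 31)² = 38² = 1444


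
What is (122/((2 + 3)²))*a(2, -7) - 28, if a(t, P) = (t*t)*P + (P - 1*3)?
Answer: -5336/25 ≈ -213.44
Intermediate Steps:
a(t, P) = -3 + P + P*t² (a(t, P) = t²*P + (P - 3) = P*t² + (-3 + P) = -3 + P + P*t²)
(122/((2 + 3)²))*a(2, -7) - 28 = (122/((2 + 3)²))*(-3 - 7 - 7*2²) - 28 = (122/(5²))*(-3 - 7 - 7*4) - 28 = (122/25)*(-3 - 7 - 28) - 28 = (122*(1/25))*(-38) - 28 = (122/25)*(-38) - 28 = -4636/25 - 28 = -5336/25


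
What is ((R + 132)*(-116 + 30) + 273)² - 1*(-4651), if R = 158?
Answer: 608465540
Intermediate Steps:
((R + 132)*(-116 + 30) + 273)² - 1*(-4651) = ((158 + 132)*(-116 + 30) + 273)² - 1*(-4651) = (290*(-86) + 273)² + 4651 = (-24940 + 273)² + 4651 = (-24667)² + 4651 = 608460889 + 4651 = 608465540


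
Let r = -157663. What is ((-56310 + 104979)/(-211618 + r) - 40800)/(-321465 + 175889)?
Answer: 15066713469/53758450856 ≈ 0.28027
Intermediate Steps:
((-56310 + 104979)/(-211618 + r) - 40800)/(-321465 + 175889) = ((-56310 + 104979)/(-211618 - 157663) - 40800)/(-321465 + 175889) = (48669/(-369281) - 40800)/(-145576) = (48669*(-1/369281) - 40800)*(-1/145576) = (-48669/369281 - 40800)*(-1/145576) = -15066713469/369281*(-1/145576) = 15066713469/53758450856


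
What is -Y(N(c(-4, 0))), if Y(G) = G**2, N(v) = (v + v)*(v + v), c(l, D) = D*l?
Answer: 0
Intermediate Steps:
N(v) = 4*v**2 (N(v) = (2*v)*(2*v) = 4*v**2)
-Y(N(c(-4, 0))) = -(4*(0*(-4))**2)**2 = -(4*0**2)**2 = -(4*0)**2 = -1*0**2 = -1*0 = 0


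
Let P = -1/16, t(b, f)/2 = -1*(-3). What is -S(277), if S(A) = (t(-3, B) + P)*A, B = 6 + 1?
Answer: -26315/16 ≈ -1644.7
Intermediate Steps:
B = 7
t(b, f) = 6 (t(b, f) = 2*(-1*(-3)) = 2*3 = 6)
P = -1/16 (P = -1*1/16 = -1/16 ≈ -0.062500)
S(A) = 95*A/16 (S(A) = (6 - 1/16)*A = 95*A/16)
-S(277) = -95*277/16 = -1*26315/16 = -26315/16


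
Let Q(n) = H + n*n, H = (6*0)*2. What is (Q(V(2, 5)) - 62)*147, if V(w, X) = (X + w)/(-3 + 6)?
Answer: -24941/3 ≈ -8313.7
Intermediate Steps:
H = 0 (H = 0*2 = 0)
V(w, X) = X/3 + w/3 (V(w, X) = (X + w)/3 = (X + w)*(1/3) = X/3 + w/3)
Q(n) = n**2 (Q(n) = 0 + n*n = 0 + n**2 = n**2)
(Q(V(2, 5)) - 62)*147 = (((1/3)*5 + (1/3)*2)**2 - 62)*147 = ((5/3 + 2/3)**2 - 62)*147 = ((7/3)**2 - 62)*147 = (49/9 - 62)*147 = -509/9*147 = -24941/3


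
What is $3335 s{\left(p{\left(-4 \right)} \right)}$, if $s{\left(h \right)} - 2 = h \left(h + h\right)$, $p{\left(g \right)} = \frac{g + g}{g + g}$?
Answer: $13340$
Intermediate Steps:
$p{\left(g \right)} = 1$ ($p{\left(g \right)} = \frac{2 g}{2 g} = 2 g \frac{1}{2 g} = 1$)
$s{\left(h \right)} = 2 + 2 h^{2}$ ($s{\left(h \right)} = 2 + h \left(h + h\right) = 2 + h 2 h = 2 + 2 h^{2}$)
$3335 s{\left(p{\left(-4 \right)} \right)} = 3335 \left(2 + 2 \cdot 1^{2}\right) = 3335 \left(2 + 2 \cdot 1\right) = 3335 \left(2 + 2\right) = 3335 \cdot 4 = 13340$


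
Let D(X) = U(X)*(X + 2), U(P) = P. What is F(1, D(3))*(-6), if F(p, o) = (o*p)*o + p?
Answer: -1356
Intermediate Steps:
D(X) = X*(2 + X) (D(X) = X*(X + 2) = X*(2 + X))
F(p, o) = p + p*o**2 (F(p, o) = p*o**2 + p = p + p*o**2)
F(1, D(3))*(-6) = (1*(1 + (3*(2 + 3))**2))*(-6) = (1*(1 + (3*5)**2))*(-6) = (1*(1 + 15**2))*(-6) = (1*(1 + 225))*(-6) = (1*226)*(-6) = 226*(-6) = -1356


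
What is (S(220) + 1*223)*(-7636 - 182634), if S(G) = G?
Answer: -84289610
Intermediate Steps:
(S(220) + 1*223)*(-7636 - 182634) = (220 + 1*223)*(-7636 - 182634) = (220 + 223)*(-190270) = 443*(-190270) = -84289610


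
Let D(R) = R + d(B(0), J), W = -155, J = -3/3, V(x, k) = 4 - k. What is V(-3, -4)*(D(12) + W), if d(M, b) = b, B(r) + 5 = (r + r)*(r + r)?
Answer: -1152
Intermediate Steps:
B(r) = -5 + 4*r**2 (B(r) = -5 + (r + r)*(r + r) = -5 + (2*r)*(2*r) = -5 + 4*r**2)
J = -1 (J = -3*1/3 = -1)
D(R) = -1 + R (D(R) = R - 1 = -1 + R)
V(-3, -4)*(D(12) + W) = (4 - 1*(-4))*((-1 + 12) - 155) = (4 + 4)*(11 - 155) = 8*(-144) = -1152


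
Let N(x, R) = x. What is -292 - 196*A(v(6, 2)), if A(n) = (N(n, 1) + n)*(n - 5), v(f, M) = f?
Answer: -2644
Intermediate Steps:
A(n) = 2*n*(-5 + n) (A(n) = (n + n)*(n - 5) = (2*n)*(-5 + n) = 2*n*(-5 + n))
-292 - 196*A(v(6, 2)) = -292 - 392*6*(-5 + 6) = -292 - 392*6 = -292 - 196*12 = -292 - 2352 = -2644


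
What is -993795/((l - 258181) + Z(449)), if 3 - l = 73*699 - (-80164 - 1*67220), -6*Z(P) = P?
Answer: 5962770/2739983 ≈ 2.1762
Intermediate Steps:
Z(P) = -P/6
l = -198408 (l = 3 - (73*699 - (-80164 - 1*67220)) = 3 - (51027 - (-80164 - 67220)) = 3 - (51027 - 1*(-147384)) = 3 - (51027 + 147384) = 3 - 1*198411 = 3 - 198411 = -198408)
-993795/((l - 258181) + Z(449)) = -993795/((-198408 - 258181) - ⅙*449) = -993795/(-456589 - 449/6) = -993795/(-2739983/6) = -993795*(-6/2739983) = 5962770/2739983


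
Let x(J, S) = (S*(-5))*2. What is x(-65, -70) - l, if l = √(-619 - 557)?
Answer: 700 - 14*I*√6 ≈ 700.0 - 34.293*I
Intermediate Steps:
x(J, S) = -10*S (x(J, S) = -5*S*2 = -10*S)
l = 14*I*√6 (l = √(-1176) = 14*I*√6 ≈ 34.293*I)
x(-65, -70) - l = -10*(-70) - 14*I*√6 = 700 - 14*I*√6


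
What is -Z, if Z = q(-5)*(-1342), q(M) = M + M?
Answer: -13420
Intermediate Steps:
q(M) = 2*M
Z = 13420 (Z = (2*(-5))*(-1342) = -10*(-1342) = 13420)
-Z = -1*13420 = -13420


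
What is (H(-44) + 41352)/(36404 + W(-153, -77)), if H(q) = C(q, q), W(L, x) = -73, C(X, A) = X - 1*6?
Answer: 41302/36331 ≈ 1.1368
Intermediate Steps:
C(X, A) = -6 + X (C(X, A) = X - 6 = -6 + X)
H(q) = -6 + q
(H(-44) + 41352)/(36404 + W(-153, -77)) = ((-6 - 44) + 41352)/(36404 - 73) = (-50 + 41352)/36331 = 41302*(1/36331) = 41302/36331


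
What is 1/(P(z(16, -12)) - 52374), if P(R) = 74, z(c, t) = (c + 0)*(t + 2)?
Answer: -1/52300 ≈ -1.9120e-5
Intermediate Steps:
z(c, t) = c*(2 + t)
1/(P(z(16, -12)) - 52374) = 1/(74 - 52374) = 1/(-52300) = -1/52300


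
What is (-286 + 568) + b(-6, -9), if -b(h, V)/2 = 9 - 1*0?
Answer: 264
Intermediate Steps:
b(h, V) = -18 (b(h, V) = -2*(9 - 1*0) = -2*(9 + 0) = -2*9 = -18)
(-286 + 568) + b(-6, -9) = (-286 + 568) - 18 = 282 - 18 = 264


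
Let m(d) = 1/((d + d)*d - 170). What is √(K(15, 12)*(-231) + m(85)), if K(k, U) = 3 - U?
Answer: √105986591970/7140 ≈ 45.596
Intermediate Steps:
m(d) = 1/(-170 + 2*d²) (m(d) = 1/((2*d)*d - 170) = 1/(2*d² - 170) = 1/(-170 + 2*d²))
√(K(15, 12)*(-231) + m(85)) = √((3 - 1*12)*(-231) + 1/(2*(-85 + 85²))) = √((3 - 12)*(-231) + 1/(2*(-85 + 7225))) = √(-9*(-231) + (½)/7140) = √(2079 + (½)*(1/7140)) = √(2079 + 1/14280) = √(29688121/14280) = √105986591970/7140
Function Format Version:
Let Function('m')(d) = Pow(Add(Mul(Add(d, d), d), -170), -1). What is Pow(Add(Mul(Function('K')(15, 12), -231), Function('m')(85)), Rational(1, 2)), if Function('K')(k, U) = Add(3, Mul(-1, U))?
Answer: Mul(Rational(1, 7140), Pow(105986591970, Rational(1, 2))) ≈ 45.596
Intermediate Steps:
Function('m')(d) = Pow(Add(-170, Mul(2, Pow(d, 2))), -1) (Function('m')(d) = Pow(Add(Mul(Mul(2, d), d), -170), -1) = Pow(Add(Mul(2, Pow(d, 2)), -170), -1) = Pow(Add(-170, Mul(2, Pow(d, 2))), -1))
Pow(Add(Mul(Function('K')(15, 12), -231), Function('m')(85)), Rational(1, 2)) = Pow(Add(Mul(Add(3, Mul(-1, 12)), -231), Mul(Rational(1, 2), Pow(Add(-85, Pow(85, 2)), -1))), Rational(1, 2)) = Pow(Add(Mul(Add(3, -12), -231), Mul(Rational(1, 2), Pow(Add(-85, 7225), -1))), Rational(1, 2)) = Pow(Add(Mul(-9, -231), Mul(Rational(1, 2), Pow(7140, -1))), Rational(1, 2)) = Pow(Add(2079, Mul(Rational(1, 2), Rational(1, 7140))), Rational(1, 2)) = Pow(Add(2079, Rational(1, 14280)), Rational(1, 2)) = Pow(Rational(29688121, 14280), Rational(1, 2)) = Mul(Rational(1, 7140), Pow(105986591970, Rational(1, 2)))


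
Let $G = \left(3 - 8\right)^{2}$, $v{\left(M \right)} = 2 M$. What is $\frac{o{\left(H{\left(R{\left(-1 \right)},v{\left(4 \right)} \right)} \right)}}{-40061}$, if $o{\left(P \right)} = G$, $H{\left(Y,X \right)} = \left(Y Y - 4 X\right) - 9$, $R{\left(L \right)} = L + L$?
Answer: $- \frac{25}{40061} \approx -0.00062405$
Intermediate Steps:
$R{\left(L \right)} = 2 L$
$H{\left(Y,X \right)} = -9 + Y^{2} - 4 X$ ($H{\left(Y,X \right)} = \left(Y^{2} - 4 X\right) - 9 = -9 + Y^{2} - 4 X$)
$G = 25$ ($G = \left(-5\right)^{2} = 25$)
$o{\left(P \right)} = 25$
$\frac{o{\left(H{\left(R{\left(-1 \right)},v{\left(4 \right)} \right)} \right)}}{-40061} = \frac{25}{-40061} = 25 \left(- \frac{1}{40061}\right) = - \frac{25}{40061}$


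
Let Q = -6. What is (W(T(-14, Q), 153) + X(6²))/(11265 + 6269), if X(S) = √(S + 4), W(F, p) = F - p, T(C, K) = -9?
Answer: -81/8767 + √10/8767 ≈ -0.0088785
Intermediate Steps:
X(S) = √(4 + S)
(W(T(-14, Q), 153) + X(6²))/(11265 + 6269) = ((-9 - 1*153) + √(4 + 6²))/(11265 + 6269) = ((-9 - 153) + √(4 + 36))/17534 = (-162 + √40)*(1/17534) = (-162 + 2*√10)*(1/17534) = -81/8767 + √10/8767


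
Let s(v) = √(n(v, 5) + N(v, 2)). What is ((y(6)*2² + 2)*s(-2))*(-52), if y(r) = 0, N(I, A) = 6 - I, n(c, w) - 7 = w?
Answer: -208*√5 ≈ -465.10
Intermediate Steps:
n(c, w) = 7 + w
s(v) = √(18 - v) (s(v) = √((7 + 5) + (6 - v)) = √(12 + (6 - v)) = √(18 - v))
((y(6)*2² + 2)*s(-2))*(-52) = ((0*2² + 2)*√(18 - 1*(-2)))*(-52) = ((0*4 + 2)*√(18 + 2))*(-52) = ((0 + 2)*√20)*(-52) = (2*(2*√5))*(-52) = (4*√5)*(-52) = -208*√5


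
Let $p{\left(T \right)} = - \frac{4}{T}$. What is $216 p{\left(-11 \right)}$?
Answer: $\frac{864}{11} \approx 78.545$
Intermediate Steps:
$216 p{\left(-11 \right)} = 216 \left(- \frac{4}{-11}\right) = 216 \left(\left(-4\right) \left(- \frac{1}{11}\right)\right) = 216 \cdot \frac{4}{11} = \frac{864}{11}$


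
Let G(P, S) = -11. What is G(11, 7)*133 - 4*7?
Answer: -1491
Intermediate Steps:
G(11, 7)*133 - 4*7 = -11*133 - 4*7 = -1463 - 28 = -1491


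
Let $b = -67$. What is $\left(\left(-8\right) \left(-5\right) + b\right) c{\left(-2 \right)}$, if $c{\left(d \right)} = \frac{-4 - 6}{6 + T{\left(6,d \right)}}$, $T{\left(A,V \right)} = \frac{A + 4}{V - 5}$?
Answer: $\frac{945}{16} \approx 59.063$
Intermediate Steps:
$T{\left(A,V \right)} = \frac{4 + A}{-5 + V}$
$c{\left(d \right)} = - \frac{10}{6 + \frac{10}{-5 + d}}$ ($c{\left(d \right)} = \frac{-4 - 6}{6 + \frac{4 + 6}{-5 + d}} = - \frac{10}{6 + \frac{1}{-5 + d} 10} = - \frac{10}{6 + \frac{10}{-5 + d}}$)
$\left(\left(-8\right) \left(-5\right) + b\right) c{\left(-2 \right)} = \left(\left(-8\right) \left(-5\right) - 67\right) \frac{5 \left(5 - -2\right)}{-10 + 3 \left(-2\right)} = \left(40 - 67\right) \frac{5 \left(5 + 2\right)}{-10 - 6} = - 27 \cdot 5 \frac{1}{-16} \cdot 7 = - 27 \cdot 5 \left(- \frac{1}{16}\right) 7 = \left(-27\right) \left(- \frac{35}{16}\right) = \frac{945}{16}$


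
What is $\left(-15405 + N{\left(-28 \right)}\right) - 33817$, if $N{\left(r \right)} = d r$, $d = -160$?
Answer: $-44742$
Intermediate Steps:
$N{\left(r \right)} = - 160 r$
$\left(-15405 + N{\left(-28 \right)}\right) - 33817 = \left(-15405 - -4480\right) - 33817 = \left(-15405 + 4480\right) - 33817 = -10925 - 33817 = -44742$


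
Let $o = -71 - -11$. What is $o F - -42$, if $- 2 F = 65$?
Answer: $1992$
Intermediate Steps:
$F = - \frac{65}{2}$ ($F = \left(- \frac{1}{2}\right) 65 = - \frac{65}{2} \approx -32.5$)
$o = -60$ ($o = -71 + 11 = -60$)
$o F - -42 = \left(-60\right) \left(- \frac{65}{2}\right) - -42 = 1950 + \left(-27 + 69\right) = 1950 + 42 = 1992$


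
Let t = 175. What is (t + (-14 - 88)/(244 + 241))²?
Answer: 7186461529/235225 ≈ 30551.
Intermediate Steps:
(t + (-14 - 88)/(244 + 241))² = (175 + (-14 - 88)/(244 + 241))² = (175 - 102/485)² = (84773/485)² = 7186461529/235225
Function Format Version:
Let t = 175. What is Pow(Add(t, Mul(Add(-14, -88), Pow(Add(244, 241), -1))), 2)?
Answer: Rational(7186461529, 235225) ≈ 30551.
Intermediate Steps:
Pow(Add(t, Mul(Add(-14, -88), Pow(Add(244, 241), -1))), 2) = Pow(Add(175, Mul(Add(-14, -88), Pow(Add(244, 241), -1))), 2) = Pow(Add(175, Mul(-102, Pow(485, -1))), 2) = Pow(Add(175, Mul(-102, Rational(1, 485))), 2) = Pow(Add(175, Rational(-102, 485)), 2) = Pow(Rational(84773, 485), 2) = Rational(7186461529, 235225)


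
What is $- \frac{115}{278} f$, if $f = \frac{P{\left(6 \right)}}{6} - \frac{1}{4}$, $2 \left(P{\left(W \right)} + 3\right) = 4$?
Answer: $\frac{575}{3336} \approx 0.17236$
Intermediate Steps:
$P{\left(W \right)} = -1$ ($P{\left(W \right)} = -3 + \frac{1}{2} \cdot 4 = -3 + 2 = -1$)
$f = - \frac{5}{12}$ ($f = - \frac{1}{6} - \frac{1}{4} = - \frac{5}{12} \approx -0.41667$)
$- \frac{115}{278} f = - \frac{115}{278} \left(- \frac{5}{12}\right) = \left(-115\right) \frac{1}{278} \left(- \frac{5}{12}\right) = \left(- \frac{115}{278}\right) \left(- \frac{5}{12}\right) = \frac{575}{3336}$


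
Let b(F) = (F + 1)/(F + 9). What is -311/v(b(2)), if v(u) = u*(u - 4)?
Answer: 37631/123 ≈ 305.94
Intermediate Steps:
b(F) = (1 + F)/(9 + F)
v(u) = u*(-4 + u)
-311/v(b(2)) = -311*(9 + 2)/((1 + 2)*(-4 + (1 + 2)/(9 + 2))) = -311*11/(3*(-4 + 3/11)) = -311/((3/11)*(-41/11)) = -311/(-123/121) = -311*(-121/123) = 37631/123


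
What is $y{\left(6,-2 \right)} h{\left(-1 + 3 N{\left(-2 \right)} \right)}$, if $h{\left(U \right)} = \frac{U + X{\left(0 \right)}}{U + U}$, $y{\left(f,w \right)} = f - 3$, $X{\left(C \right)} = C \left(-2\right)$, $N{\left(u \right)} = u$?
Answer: $\frac{3}{2} \approx 1.5$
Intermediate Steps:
$X{\left(C \right)} = - 2 C$
$y{\left(f,w \right)} = -3 + f$ ($y{\left(f,w \right)} = f - 3 = -3 + f$)
$h{\left(U \right)} = \frac{1}{2}$ ($h{\left(U \right)} = \frac{U - 0}{U + U} = \frac{U + 0}{2 U} = U \frac{1}{2 U} = \frac{1}{2}$)
$y{\left(6,-2 \right)} h{\left(-1 + 3 N{\left(-2 \right)} \right)} = \left(-3 + 6\right) \frac{1}{2} = 3 \cdot \frac{1}{2} = \frac{3}{2}$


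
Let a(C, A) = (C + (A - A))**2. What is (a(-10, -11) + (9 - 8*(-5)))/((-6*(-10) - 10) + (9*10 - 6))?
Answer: 149/134 ≈ 1.1119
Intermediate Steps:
a(C, A) = C**2 (a(C, A) = (C + 0)**2 = C**2)
(a(-10, -11) + (9 - 8*(-5)))/((-6*(-10) - 10) + (9*10 - 6)) = ((-10)**2 + (9 - 8*(-5)))/((-6*(-10) - 10) + (9*10 - 6)) = (100 + (9 + 40))/((60 - 10) + (90 - 6)) = (100 + 49)/(50 + 84) = 149/134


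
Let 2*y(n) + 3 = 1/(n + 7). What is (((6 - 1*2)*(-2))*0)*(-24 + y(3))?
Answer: 0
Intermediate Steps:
y(n) = -3/2 + 1/(2*(7 + n)) (y(n) = -3/2 + 1/(2*(n + 7)) = -3/2 + 1/(2*(7 + n)))
(((6 - 1*2)*(-2))*0)*(-24 + y(3)) = (((6 - 1*2)*(-2))*0)*(-24 + (-20 - 3*3)/(2*(7 + 3))) = (((6 - 2)*(-2))*0)*(-24 + (1/2)*(-20 - 9)/10) = ((4*(-2))*0)*(-24 + (1/2)*(1/10)*(-29)) = (-8*0)*(-24 - 29/20) = 0*(-509/20) = 0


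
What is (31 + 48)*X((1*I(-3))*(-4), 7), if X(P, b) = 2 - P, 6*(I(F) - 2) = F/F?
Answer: 2528/3 ≈ 842.67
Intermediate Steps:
I(F) = 13/6 (I(F) = 2 + (F/F)/6 = 2 + (1/6)*1 = 2 + 1/6 = 13/6)
(31 + 48)*X((1*I(-3))*(-4), 7) = (31 + 48)*(2 - 1*(13/6)*(-4)) = 79*(2 - 13*(-4)/6) = 79*(2 - 1*(-26/3)) = 79*(2 + 26/3) = 79*(32/3) = 2528/3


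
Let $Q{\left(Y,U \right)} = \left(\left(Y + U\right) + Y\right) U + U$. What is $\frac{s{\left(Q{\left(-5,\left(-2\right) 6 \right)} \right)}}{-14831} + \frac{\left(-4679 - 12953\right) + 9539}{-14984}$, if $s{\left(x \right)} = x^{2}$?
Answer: $- \frac{831516653}{222227704} \approx -3.7417$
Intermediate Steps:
$Q{\left(Y,U \right)} = U + U \left(U + 2 Y\right)$ ($Q{\left(Y,U \right)} = \left(\left(U + Y\right) + Y\right) U + U = \left(U + 2 Y\right) U + U = U \left(U + 2 Y\right) + U = U + U \left(U + 2 Y\right)$)
$\frac{s{\left(Q{\left(-5,\left(-2\right) 6 \right)} \right)}}{-14831} + \frac{\left(-4679 - 12953\right) + 9539}{-14984} = \frac{\left(\left(-2\right) 6 \left(1 - 12 + 2 \left(-5\right)\right)\right)^{2}}{-14831} + \frac{\left(-4679 - 12953\right) + 9539}{-14984} = \left(- 12 \left(1 - 12 - 10\right)\right)^{2} \left(- \frac{1}{14831}\right) + \left(-17632 + 9539\right) \left(- \frac{1}{14984}\right) = \left(\left(-12\right) \left(-21\right)\right)^{2} \left(- \frac{1}{14831}\right) - - \frac{8093}{14984} = 252^{2} \left(- \frac{1}{14831}\right) + \frac{8093}{14984} = 63504 \left(- \frac{1}{14831}\right) + \frac{8093}{14984} = - \frac{63504}{14831} + \frac{8093}{14984} = - \frac{831516653}{222227704}$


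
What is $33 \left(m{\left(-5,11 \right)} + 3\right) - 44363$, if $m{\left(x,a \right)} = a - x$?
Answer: $-43736$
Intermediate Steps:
$33 \left(m{\left(-5,11 \right)} + 3\right) - 44363 = 33 \left(\left(11 - -5\right) + 3\right) - 44363 = 33 \left(\left(11 + 5\right) + 3\right) - 44363 = 33 \left(16 + 3\right) - 44363 = 33 \cdot 19 - 44363 = 627 - 44363 = -43736$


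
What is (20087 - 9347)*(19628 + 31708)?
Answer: 551348640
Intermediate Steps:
(20087 - 9347)*(19628 + 31708) = 10740*51336 = 551348640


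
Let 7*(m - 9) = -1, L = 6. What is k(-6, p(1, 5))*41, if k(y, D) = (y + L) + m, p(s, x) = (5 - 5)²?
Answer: 2542/7 ≈ 363.14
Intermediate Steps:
m = 62/7 (m = 9 + (⅐)*(-1) = 9 - ⅐ = 62/7 ≈ 8.8571)
p(s, x) = 0 (p(s, x) = 0² = 0)
k(y, D) = 104/7 + y (k(y, D) = (y + 6) + 62/7 = (6 + y) + 62/7 = 104/7 + y)
k(-6, p(1, 5))*41 = (104/7 - 6)*41 = (62/7)*41 = 2542/7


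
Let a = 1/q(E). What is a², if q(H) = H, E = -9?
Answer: 1/81 ≈ 0.012346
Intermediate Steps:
a = -⅑ (a = 1/(-9) = -⅑ ≈ -0.11111)
a² = (-⅑)² = 1/81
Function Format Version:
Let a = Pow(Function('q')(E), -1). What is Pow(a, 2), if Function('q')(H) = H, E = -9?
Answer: Rational(1, 81) ≈ 0.012346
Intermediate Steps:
a = Rational(-1, 9) (a = Pow(-9, -1) = Rational(-1, 9) ≈ -0.11111)
Pow(a, 2) = Pow(Rational(-1, 9), 2) = Rational(1, 81)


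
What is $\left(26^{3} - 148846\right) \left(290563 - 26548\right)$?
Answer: $-34657249050$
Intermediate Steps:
$\left(26^{3} - 148846\right) \left(290563 - 26548\right) = \left(17576 - 148846\right) 264015 = \left(-131270\right) 264015 = -34657249050$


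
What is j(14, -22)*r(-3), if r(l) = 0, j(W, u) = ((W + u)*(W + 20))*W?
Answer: 0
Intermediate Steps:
j(W, u) = W*(20 + W)*(W + u) (j(W, u) = ((W + u)*(20 + W))*W = ((20 + W)*(W + u))*W = W*(20 + W)*(W + u))
j(14, -22)*r(-3) = (14*(14² + 20*14 + 20*(-22) + 14*(-22)))*0 = (14*(196 + 280 - 440 - 308))*0 = (14*(-272))*0 = -3808*0 = 0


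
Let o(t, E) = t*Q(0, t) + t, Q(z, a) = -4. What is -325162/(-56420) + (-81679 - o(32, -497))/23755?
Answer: 62426209/26805142 ≈ 2.3289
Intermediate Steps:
o(t, E) = -3*t (o(t, E) = t*(-4) + t = -4*t + t = -3*t)
-325162/(-56420) + (-81679 - o(32, -497))/23755 = -325162/(-56420) + (-81679 - (-3)*32)/23755 = -325162*(-1/56420) + (-81679 - 1*(-96))*(1/23755) = 162581/28210 + (-81679 + 96)*(1/23755) = 162581/28210 - 81583*1/23755 = 162581/28210 - 81583/23755 = 62426209/26805142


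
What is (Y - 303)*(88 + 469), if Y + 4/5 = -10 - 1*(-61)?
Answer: -704048/5 ≈ -1.4081e+5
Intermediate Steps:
Y = 251/5 (Y = -⅘ + (-10 - 1*(-61)) = -⅘ + (-10 + 61) = -⅘ + 51 = 251/5 ≈ 50.200)
(Y - 303)*(88 + 469) = (251/5 - 303)*(88 + 469) = -1264/5*557 = -704048/5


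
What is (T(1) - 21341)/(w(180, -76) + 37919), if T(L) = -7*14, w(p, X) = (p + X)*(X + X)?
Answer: -21439/22111 ≈ -0.96961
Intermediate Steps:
w(p, X) = 2*X*(X + p) (w(p, X) = (X + p)*(2*X) = 2*X*(X + p))
T(L) = -98
(T(1) - 21341)/(w(180, -76) + 37919) = (-98 - 21341)/(2*(-76)*(-76 + 180) + 37919) = -21439/(2*(-76)*104 + 37919) = -21439/(-15808 + 37919) = -21439/22111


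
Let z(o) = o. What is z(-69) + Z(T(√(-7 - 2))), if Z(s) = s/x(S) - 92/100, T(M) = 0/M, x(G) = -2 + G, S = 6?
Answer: -1748/25 ≈ -69.920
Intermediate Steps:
T(M) = 0
Z(s) = -23/25 + s/4 (Z(s) = s/(-2 + 6) - 92/100 = s/4 - 92*1/100 = s*(¼) - 23/25 = s/4 - 23/25 = -23/25 + s/4)
z(-69) + Z(T(√(-7 - 2))) = -69 + (-23/25 + (¼)*0) = -69 + (-23/25 + 0) = -69 - 23/25 = -1748/25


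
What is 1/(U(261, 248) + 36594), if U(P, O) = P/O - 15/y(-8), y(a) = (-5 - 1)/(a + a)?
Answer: 248/9065653 ≈ 2.7356e-5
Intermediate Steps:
y(a) = -3/a (y(a) = -6*1/(2*a) = -3/a)
U(P, O) = -40 + P/O (U(P, O) = P/O - 15/((-3/(-8))) = P/O - 15/((-3*(-⅛))) = P/O - 15/3/8 = P/O - 15*8/3 = P/O - 40 = -40 + P/O)
1/(U(261, 248) + 36594) = 1/((-40 + 261/248) + 36594) = 1/(-9659/248 + 36594) = 1/(9065653/248) = 248/9065653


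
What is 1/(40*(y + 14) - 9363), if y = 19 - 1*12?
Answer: -1/8523 ≈ -0.00011733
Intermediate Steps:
y = 7 (y = 19 - 12 = 7)
1/(40*(y + 14) - 9363) = 1/(40*(7 + 14) - 9363) = 1/(40*21 - 9363) = 1/(840 - 9363) = 1/(-8523) = -1/8523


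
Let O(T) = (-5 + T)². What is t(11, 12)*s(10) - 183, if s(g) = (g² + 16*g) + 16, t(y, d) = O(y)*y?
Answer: 109113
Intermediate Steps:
t(y, d) = y*(-5 + y)² (t(y, d) = (-5 + y)²*y = y*(-5 + y)²)
s(g) = 16 + g² + 16*g
t(11, 12)*s(10) - 183 = (11*(-5 + 11)²)*(16 + 10² + 16*10) - 183 = (11*6²)*(16 + 100 + 160) - 183 = (11*36)*276 - 183 = 396*276 - 183 = 109296 - 183 = 109113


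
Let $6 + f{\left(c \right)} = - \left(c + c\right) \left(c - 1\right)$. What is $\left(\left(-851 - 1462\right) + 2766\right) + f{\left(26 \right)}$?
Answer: $-853$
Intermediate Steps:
$f{\left(c \right)} = -6 - 2 c \left(-1 + c\right)$ ($f{\left(c \right)} = -6 - \left(c + c\right) \left(c - 1\right) = -6 - 2 c \left(-1 + c\right)$)
$\left(\left(-851 - 1462\right) + 2766\right) + f{\left(26 \right)} = \left(\left(-851 - 1462\right) + 2766\right) - \left(-46 + 1352\right) = \left(\left(-851 - 1462\right) + 2766\right) - 1306 = \left(-2313 + 2766\right) - 1306 = 453 - 1306 = -853$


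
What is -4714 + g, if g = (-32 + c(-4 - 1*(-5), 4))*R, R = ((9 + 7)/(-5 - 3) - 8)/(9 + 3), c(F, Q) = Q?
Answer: -14072/3 ≈ -4690.7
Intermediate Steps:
R = -5/6 (R = (16/(-8) - 8)/12 = (16*(-1/8) - 8)*(1/12) = (-2 - 8)*(1/12) = -10*1/12 = -5/6 ≈ -0.83333)
g = 70/3 (g = (-32 + 4)*(-5/6) = -28*(-5/6) = 70/3 ≈ 23.333)
-4714 + g = -4714 + 70/3 = -14072/3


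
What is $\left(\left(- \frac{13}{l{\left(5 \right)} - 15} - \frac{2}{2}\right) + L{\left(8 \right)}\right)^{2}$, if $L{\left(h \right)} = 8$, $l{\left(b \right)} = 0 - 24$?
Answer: $\frac{484}{9} \approx 53.778$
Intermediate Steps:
$l{\left(b \right)} = -24$ ($l{\left(b \right)} = 0 - 24 = -24$)
$\left(\left(- \frac{13}{l{\left(5 \right)} - 15} - \frac{2}{2}\right) + L{\left(8 \right)}\right)^{2} = \left(\left(- \frac{13}{-24 - 15} - \frac{2}{2}\right) + 8\right)^{2} = \left(\left(- \frac{13}{-24 - 15} - 1\right) + 8\right)^{2} = \left(\left(- \frac{13}{-39} - 1\right) + 8\right)^{2} = \left(\left(\left(-13\right) \left(- \frac{1}{39}\right) - 1\right) + 8\right)^{2} = \left(\left(\frac{1}{3} - 1\right) + 8\right)^{2} = \left(- \frac{2}{3} + 8\right)^{2} = \left(\frac{22}{3}\right)^{2} = \frac{484}{9}$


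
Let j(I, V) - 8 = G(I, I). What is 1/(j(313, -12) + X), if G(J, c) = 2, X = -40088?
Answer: -1/40078 ≈ -2.4951e-5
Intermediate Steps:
j(I, V) = 10 (j(I, V) = 8 + 2 = 10)
1/(j(313, -12) + X) = 1/(10 - 40088) = 1/(-40078) = -1/40078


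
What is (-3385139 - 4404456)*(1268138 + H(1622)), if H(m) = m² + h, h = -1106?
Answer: -30363186984020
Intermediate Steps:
H(m) = -1106 + m² (H(m) = m² - 1106 = -1106 + m²)
(-3385139 - 4404456)*(1268138 + H(1622)) = (-3385139 - 4404456)*(1268138 + (-1106 + 1622²)) = -7789595*(1268138 + (-1106 + 2630884)) = -7789595*(1268138 + 2629778) = -7789595*3897916 = -30363186984020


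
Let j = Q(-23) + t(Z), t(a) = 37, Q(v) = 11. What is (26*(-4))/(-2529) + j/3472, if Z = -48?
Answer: 30155/548793 ≈ 0.054948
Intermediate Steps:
j = 48 (j = 11 + 37 = 48)
(26*(-4))/(-2529) + j/3472 = (26*(-4))/(-2529) + 48/3472 = -104*(-1/2529) + 48*(1/3472) = 104/2529 + 3/217 = 30155/548793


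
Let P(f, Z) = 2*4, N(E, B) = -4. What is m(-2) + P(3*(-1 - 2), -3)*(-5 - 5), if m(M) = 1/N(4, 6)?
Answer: -321/4 ≈ -80.250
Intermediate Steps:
m(M) = -¼ (m(M) = 1/(-4) = -¼)
P(f, Z) = 8
m(-2) + P(3*(-1 - 2), -3)*(-5 - 5) = -¼ + 8*(-5 - 5) = -¼ + 8*(-10) = -¼ - 80 = -321/4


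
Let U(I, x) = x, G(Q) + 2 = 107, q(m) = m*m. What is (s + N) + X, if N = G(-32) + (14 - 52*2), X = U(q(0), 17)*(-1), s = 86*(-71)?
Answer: -6108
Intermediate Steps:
q(m) = m²
G(Q) = 105 (G(Q) = -2 + 107 = 105)
s = -6106
X = -17 (X = 17*(-1) = -17)
N = 15 (N = 105 + (14 - 52*2) = 105 + (14 - 104) = 105 - 90 = 15)
(s + N) + X = (-6106 + 15) - 17 = -6091 - 17 = -6108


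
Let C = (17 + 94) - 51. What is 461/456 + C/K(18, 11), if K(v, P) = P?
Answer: 32431/5016 ≈ 6.4655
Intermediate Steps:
C = 60 (C = 111 - 51 = 60)
461/456 + C/K(18, 11) = 461/456 + 60/11 = 32431/5016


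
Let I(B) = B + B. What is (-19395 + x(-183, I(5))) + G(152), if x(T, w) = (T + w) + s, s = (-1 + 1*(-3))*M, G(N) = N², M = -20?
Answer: 3616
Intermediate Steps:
I(B) = 2*B
s = 80 (s = (-1 + 1*(-3))*(-20) = (-1 - 3)*(-20) = -4*(-20) = 80)
x(T, w) = 80 + T + w (x(T, w) = (T + w) + 80 = 80 + T + w)
(-19395 + x(-183, I(5))) + G(152) = (-19395 + (80 - 183 + 2*5)) + 152² = (-19395 + (80 - 183 + 10)) + 23104 = (-19395 - 93) + 23104 = -19488 + 23104 = 3616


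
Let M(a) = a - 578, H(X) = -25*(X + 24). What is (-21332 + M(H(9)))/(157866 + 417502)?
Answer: -22735/575368 ≈ -0.039514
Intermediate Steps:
H(X) = -600 - 25*X (H(X) = -25*(24 + X) = -600 - 25*X)
M(a) = -578 + a
(-21332 + M(H(9)))/(157866 + 417502) = (-21332 + (-578 + (-600 - 25*9)))/(157866 + 417502) = (-21332 + (-578 + (-600 - 225)))/575368 = (-21332 + (-578 - 825))*(1/575368) = (-21332 - 1403)*(1/575368) = -22735*1/575368 = -22735/575368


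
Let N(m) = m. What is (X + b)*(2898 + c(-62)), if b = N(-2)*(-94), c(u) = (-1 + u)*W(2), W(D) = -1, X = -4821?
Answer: -13718313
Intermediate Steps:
c(u) = 1 - u (c(u) = (-1 + u)*(-1) = 1 - u)
b = 188 (b = -2*(-94) = 188)
(X + b)*(2898 + c(-62)) = (-4821 + 188)*(2898 + (1 - 1*(-62))) = -4633*(2898 + (1 + 62)) = -4633*(2898 + 63) = -4633*2961 = -13718313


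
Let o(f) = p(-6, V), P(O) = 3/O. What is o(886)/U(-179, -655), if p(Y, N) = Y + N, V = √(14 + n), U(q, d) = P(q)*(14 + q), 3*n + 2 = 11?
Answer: -358/165 + 179*√17/495 ≈ -0.67872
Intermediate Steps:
n = 3 (n = -⅔ + (⅓)*11 = -⅔ + 11/3 = 3)
U(q, d) = 3*(14 + q)/q (U(q, d) = (3/q)*(14 + q) = 3*(14 + q)/q)
V = √17 (V = √(14 + 3) = √17 ≈ 4.1231)
p(Y, N) = N + Y
o(f) = -6 + √17 (o(f) = √17 - 6 = -6 + √17)
o(886)/U(-179, -655) = (-6 + √17)/(3 + 42/(-179)) = (-6 + √17)/(3 + 42*(-1/179)) = (-6 + √17)/(3 - 42/179) = (-6 + √17)/(495/179) = (-6 + √17)*(179/495) = -358/165 + 179*√17/495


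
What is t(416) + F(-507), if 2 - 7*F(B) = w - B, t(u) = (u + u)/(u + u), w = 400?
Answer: -898/7 ≈ -128.29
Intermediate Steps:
t(u) = 1 (t(u) = (2*u)/((2*u)) = (2*u)*(1/(2*u)) = 1)
F(B) = -398/7 + B/7 (F(B) = 2/7 - (400 - B)/7 = 2/7 + (-400/7 + B/7) = -398/7 + B/7)
t(416) + F(-507) = 1 + (-398/7 + (⅐)*(-507)) = 1 + (-398/7 - 507/7) = 1 - 905/7 = -898/7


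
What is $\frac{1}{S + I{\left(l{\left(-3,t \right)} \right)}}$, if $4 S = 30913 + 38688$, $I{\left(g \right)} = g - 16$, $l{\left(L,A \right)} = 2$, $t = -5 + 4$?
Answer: $\frac{4}{69545} \approx 5.7517 \cdot 10^{-5}$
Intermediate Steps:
$t = -1$
$I{\left(g \right)} = -16 + g$
$S = \frac{69601}{4}$ ($S = \frac{30913 + 38688}{4} = \frac{1}{4} \cdot 69601 = \frac{69601}{4} \approx 17400.0$)
$\frac{1}{S + I{\left(l{\left(-3,t \right)} \right)}} = \frac{1}{\frac{69601}{4} + \left(-16 + 2\right)} = \frac{1}{\frac{69601}{4} - 14} = \frac{1}{\frac{69545}{4}} = \frac{4}{69545}$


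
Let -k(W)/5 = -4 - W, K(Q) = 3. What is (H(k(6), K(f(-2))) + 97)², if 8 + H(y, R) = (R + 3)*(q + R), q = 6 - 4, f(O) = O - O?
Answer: 14161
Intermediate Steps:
f(O) = 0
q = 2
k(W) = 20 + 5*W (k(W) = -5*(-4 - W) = 20 + 5*W)
H(y, R) = -8 + (2 + R)*(3 + R) (H(y, R) = -8 + (R + 3)*(2 + R) = -8 + (3 + R)*(2 + R) = -8 + (2 + R)*(3 + R))
(H(k(6), K(f(-2))) + 97)² = ((-2 + 3² + 5*3) + 97)² = ((-2 + 9 + 15) + 97)² = (22 + 97)² = 119² = 14161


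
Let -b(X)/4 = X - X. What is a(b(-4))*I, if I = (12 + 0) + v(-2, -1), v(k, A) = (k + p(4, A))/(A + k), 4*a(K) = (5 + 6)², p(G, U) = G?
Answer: 2057/6 ≈ 342.83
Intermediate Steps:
b(X) = 0 (b(X) = -4*(X - X) = -4*0 = 0)
a(K) = 121/4 (a(K) = (5 + 6)²/4 = (¼)*11² = (¼)*121 = 121/4)
v(k, A) = (4 + k)/(A + k) (v(k, A) = (k + 4)/(A + k) = (4 + k)/(A + k))
I = 34/3 (I = (12 + 0) + (4 - 2)/(-1 - 2) = 12 + 2/(-3) = 12 - ⅓*2 = 12 - ⅔ = 34/3 ≈ 11.333)
a(b(-4))*I = (121/4)*(34/3) = 2057/6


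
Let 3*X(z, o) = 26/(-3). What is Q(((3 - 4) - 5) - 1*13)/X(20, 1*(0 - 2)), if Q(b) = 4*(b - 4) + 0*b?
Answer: 414/13 ≈ 31.846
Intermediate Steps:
Q(b) = -16 + 4*b (Q(b) = 4*(-4 + b) + 0 = (-16 + 4*b) + 0 = -16 + 4*b)
X(z, o) = -26/9 (X(z, o) = (26/(-3))/3 = (26*(-⅓))/3 = (⅓)*(-26/3) = -26/9)
Q(((3 - 4) - 5) - 1*13)/X(20, 1*(0 - 2)) = (-16 + 4*(((3 - 4) - 5) - 1*13))/(-26/9) = (-16 + 4*((-1 - 5) - 13))*(-9/26) = (-16 + 4*(-6 - 13))*(-9/26) = (-16 + 4*(-19))*(-9/26) = (-16 - 76)*(-9/26) = -92*(-9/26) = 414/13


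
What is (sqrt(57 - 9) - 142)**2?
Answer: 20212 - 1136*sqrt(3) ≈ 18244.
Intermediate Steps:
(sqrt(57 - 9) - 142)**2 = (sqrt(48) - 142)**2 = (4*sqrt(3) - 142)**2 = (-142 + 4*sqrt(3))**2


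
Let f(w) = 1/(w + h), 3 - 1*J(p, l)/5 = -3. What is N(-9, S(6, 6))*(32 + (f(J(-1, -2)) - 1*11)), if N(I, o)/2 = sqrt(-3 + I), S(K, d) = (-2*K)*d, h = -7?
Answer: 1936*I*sqrt(3)/23 ≈ 145.79*I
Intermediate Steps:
S(K, d) = -2*K*d
J(p, l) = 30 (J(p, l) = 15 - 5*(-3) = 15 + 15 = 30)
N(I, o) = 2*sqrt(-3 + I)
f(w) = 1/(-7 + w) (f(w) = 1/(w - 7) = 1/(-7 + w))
N(-9, S(6, 6))*(32 + (f(J(-1, -2)) - 1*11)) = (2*sqrt(-3 - 9))*(32 + (1/(-7 + 30) - 1*11)) = (2*sqrt(-12))*(32 + (1/23 - 11)) = (2*(2*I*sqrt(3)))*(32 + (1/23 - 11)) = (4*I*sqrt(3))*(32 - 252/23) = (4*I*sqrt(3))*(484/23) = 1936*I*sqrt(3)/23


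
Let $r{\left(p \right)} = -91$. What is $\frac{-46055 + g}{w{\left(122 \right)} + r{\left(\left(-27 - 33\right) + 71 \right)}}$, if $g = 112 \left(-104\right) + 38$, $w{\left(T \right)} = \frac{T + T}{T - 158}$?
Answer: $\frac{103797}{176} \approx 589.76$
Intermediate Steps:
$w{\left(T \right)} = \frac{2 T}{-158 + T}$
$g = -11610$ ($g = -11648 + 38 = -11610$)
$\frac{-46055 + g}{w{\left(122 \right)} + r{\left(\left(-27 - 33\right) + 71 \right)}} = \frac{-46055 - 11610}{2 \cdot 122 \frac{1}{-158 + 122} - 91} = - \frac{57665}{2 \cdot 122 \frac{1}{-36} - 91} = - \frac{57665}{2 \cdot 122 \left(- \frac{1}{36}\right) - 91} = - \frac{57665}{- \frac{61}{9} - 91} = - \frac{57665}{- \frac{880}{9}} = \left(-57665\right) \left(- \frac{9}{880}\right) = \frac{103797}{176}$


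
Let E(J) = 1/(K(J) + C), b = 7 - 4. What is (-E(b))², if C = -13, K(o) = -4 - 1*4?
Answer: 1/441 ≈ 0.0022676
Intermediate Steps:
b = 3
K(o) = -8 (K(o) = -4 - 4 = -8)
E(J) = -1/21 (E(J) = 1/(-8 - 13) = 1/(-21) = -1/21)
(-E(b))² = (-1*(-1/21))² = (1/21)² = 1/441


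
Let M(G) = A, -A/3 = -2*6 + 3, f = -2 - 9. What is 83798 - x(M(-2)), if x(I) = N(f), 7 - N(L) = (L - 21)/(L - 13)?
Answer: 251377/3 ≈ 83792.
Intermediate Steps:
f = -11
A = 27 (A = -3*(-2*6 + 3) = -3*(-12 + 3) = -3*(-9) = 27)
M(G) = 27
N(L) = 7 - (-21 + L)/(-13 + L) (N(L) = 7 - (L - 21)/(L - 13) = 7 - (-21 + L)/(-13 + L))
x(I) = 17/3 (x(I) = 2*(-35 + 3*(-11))/(-13 - 11) = 2*(-35 - 33)/(-24) = 2*(-1/24)*(-68) = 17/3)
83798 - x(M(-2)) = 83798 - 1*17/3 = 83798 - 17/3 = 251377/3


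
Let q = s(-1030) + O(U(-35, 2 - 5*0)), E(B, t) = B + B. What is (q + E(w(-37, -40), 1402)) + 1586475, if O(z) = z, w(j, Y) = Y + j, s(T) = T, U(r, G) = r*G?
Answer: 1585221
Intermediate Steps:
U(r, G) = G*r
E(B, t) = 2*B
q = -1100 (q = -1030 + (2 - 5*0)*(-35) = -1030 + (2 + 0)*(-35) = -1030 + 2*(-35) = -1030 - 70 = -1100)
(q + E(w(-37, -40), 1402)) + 1586475 = (-1100 + 2*(-40 - 37)) + 1586475 = (-1100 + 2*(-77)) + 1586475 = (-1100 - 154) + 1586475 = -1254 + 1586475 = 1585221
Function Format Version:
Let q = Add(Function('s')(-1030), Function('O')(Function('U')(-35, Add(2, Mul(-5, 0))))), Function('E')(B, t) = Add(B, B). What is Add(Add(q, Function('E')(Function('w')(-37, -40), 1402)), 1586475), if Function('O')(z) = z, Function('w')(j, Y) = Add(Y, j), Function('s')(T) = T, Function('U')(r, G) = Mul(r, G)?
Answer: 1585221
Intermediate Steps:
Function('U')(r, G) = Mul(G, r)
Function('E')(B, t) = Mul(2, B)
q = -1100 (q = Add(-1030, Mul(Add(2, Mul(-5, 0)), -35)) = Add(-1030, Mul(Add(2, 0), -35)) = Add(-1030, Mul(2, -35)) = Add(-1030, -70) = -1100)
Add(Add(q, Function('E')(Function('w')(-37, -40), 1402)), 1586475) = Add(Add(-1100, Mul(2, Add(-40, -37))), 1586475) = Add(Add(-1100, Mul(2, -77)), 1586475) = Add(Add(-1100, -154), 1586475) = Add(-1254, 1586475) = 1585221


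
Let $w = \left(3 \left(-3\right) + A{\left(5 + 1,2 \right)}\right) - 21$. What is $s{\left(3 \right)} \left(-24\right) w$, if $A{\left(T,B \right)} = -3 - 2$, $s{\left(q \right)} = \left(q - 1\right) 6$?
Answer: $10080$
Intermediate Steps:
$s{\left(q \right)} = -6 + 6 q$ ($s{\left(q \right)} = \left(-1 + q\right) 6 = -6 + 6 q$)
$A{\left(T,B \right)} = -5$ ($A{\left(T,B \right)} = -3 - 2 = -5$)
$w = -35$ ($w = \left(3 \left(-3\right) - 5\right) - 21 = \left(-9 - 5\right) - 21 = -14 - 21 = -35$)
$s{\left(3 \right)} \left(-24\right) w = \left(-6 + 6 \cdot 3\right) \left(-24\right) \left(-35\right) = \left(-6 + 18\right) \left(-24\right) \left(-35\right) = 12 \left(-24\right) \left(-35\right) = \left(-288\right) \left(-35\right) = 10080$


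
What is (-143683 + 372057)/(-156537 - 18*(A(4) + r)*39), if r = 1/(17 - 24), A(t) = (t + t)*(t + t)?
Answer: -1598618/1409553 ≈ -1.1341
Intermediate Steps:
A(t) = 4*t² (A(t) = (2*t)*(2*t) = 4*t²)
r = -⅐ (r = 1/(-7) = -⅐ ≈ -0.14286)
(-143683 + 372057)/(-156537 - 18*(A(4) + r)*39) = (-143683 + 372057)/(-156537 - 18*(4*4² - ⅐)*39) = 228374/(-156537 - 18*(4*16 - ⅐)*39) = 228374/(-156537 - 18*(64 - ⅐)*39) = 228374/(-156537 - 18*447/7*39) = 228374/(-156537 - 8046/7*39) = 228374/(-156537 - 313794/7) = 228374/(-1409553/7) = 228374*(-7/1409553) = -1598618/1409553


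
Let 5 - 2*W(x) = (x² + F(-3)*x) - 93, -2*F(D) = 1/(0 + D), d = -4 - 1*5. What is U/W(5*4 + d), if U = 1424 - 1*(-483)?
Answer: -22884/149 ≈ -153.58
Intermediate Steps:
d = -9 (d = -4 - 5 = -9)
F(D) = -1/(2*D) (F(D) = -1/(2*(0 + D)) = -1/(2*D))
U = 1907 (U = 1424 + 483 = 1907)
W(x) = 49 - x²/2 - x/12 (W(x) = 5/2 - ((x² + (-½/(-3))*x) - 93)/2 = 5/2 - ((x² + (-½*(-⅓))*x) - 93)/2 = 5/2 - ((x² + x/6) - 93)/2 = 5/2 - (-93 + x² + x/6)/2 = 5/2 + (93/2 - x²/2 - x/12) = 49 - x²/2 - x/12)
U/W(5*4 + d) = 1907/(49 - (5*4 - 9)²/2 - (5*4 - 9)/12) = 1907/(49 - (20 - 9)²/2 - (20 - 9)/12) = 1907/(49 - ½*11² - 1/12*11) = 1907/(49 - ½*121 - 11/12) = 1907/(49 - 121/2 - 11/12) = 1907/(-149/12) = 1907*(-12/149) = -22884/149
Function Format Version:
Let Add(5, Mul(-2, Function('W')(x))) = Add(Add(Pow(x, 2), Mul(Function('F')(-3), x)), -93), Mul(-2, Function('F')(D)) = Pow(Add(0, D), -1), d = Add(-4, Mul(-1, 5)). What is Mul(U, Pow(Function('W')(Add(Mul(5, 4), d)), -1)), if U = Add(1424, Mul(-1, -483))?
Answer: Rational(-22884, 149) ≈ -153.58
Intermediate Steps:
d = -9 (d = Add(-4, -5) = -9)
Function('F')(D) = Mul(Rational(-1, 2), Pow(D, -1)) (Function('F')(D) = Mul(Rational(-1, 2), Pow(Add(0, D), -1)) = Mul(Rational(-1, 2), Pow(D, -1)))
U = 1907 (U = Add(1424, 483) = 1907)
Function('W')(x) = Add(49, Mul(Rational(-1, 2), Pow(x, 2)), Mul(Rational(-1, 12), x)) (Function('W')(x) = Add(Rational(5, 2), Mul(Rational(-1, 2), Add(Add(Pow(x, 2), Mul(Mul(Rational(-1, 2), Pow(-3, -1)), x)), -93))) = Add(Rational(5, 2), Mul(Rational(-1, 2), Add(Add(Pow(x, 2), Mul(Mul(Rational(-1, 2), Rational(-1, 3)), x)), -93))) = Add(Rational(5, 2), Mul(Rational(-1, 2), Add(Add(Pow(x, 2), Mul(Rational(1, 6), x)), -93))) = Add(Rational(5, 2), Mul(Rational(-1, 2), Add(-93, Pow(x, 2), Mul(Rational(1, 6), x)))) = Add(Rational(5, 2), Add(Rational(93, 2), Mul(Rational(-1, 2), Pow(x, 2)), Mul(Rational(-1, 12), x))) = Add(49, Mul(Rational(-1, 2), Pow(x, 2)), Mul(Rational(-1, 12), x)))
Mul(U, Pow(Function('W')(Add(Mul(5, 4), d)), -1)) = Mul(1907, Pow(Add(49, Mul(Rational(-1, 2), Pow(Add(Mul(5, 4), -9), 2)), Mul(Rational(-1, 12), Add(Mul(5, 4), -9))), -1)) = Mul(1907, Pow(Add(49, Mul(Rational(-1, 2), Pow(Add(20, -9), 2)), Mul(Rational(-1, 12), Add(20, -9))), -1)) = Mul(1907, Pow(Add(49, Mul(Rational(-1, 2), Pow(11, 2)), Mul(Rational(-1, 12), 11)), -1)) = Mul(1907, Pow(Add(49, Mul(Rational(-1, 2), 121), Rational(-11, 12)), -1)) = Mul(1907, Pow(Add(49, Rational(-121, 2), Rational(-11, 12)), -1)) = Mul(1907, Pow(Rational(-149, 12), -1)) = Mul(1907, Rational(-12, 149)) = Rational(-22884, 149)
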